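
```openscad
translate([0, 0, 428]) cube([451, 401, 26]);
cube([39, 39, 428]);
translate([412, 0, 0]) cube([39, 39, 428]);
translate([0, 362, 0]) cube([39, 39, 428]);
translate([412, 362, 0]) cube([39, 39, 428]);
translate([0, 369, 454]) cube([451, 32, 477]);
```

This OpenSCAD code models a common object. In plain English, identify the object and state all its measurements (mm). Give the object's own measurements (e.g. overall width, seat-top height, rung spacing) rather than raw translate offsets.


A chair. The seat is a 451×401×26 mm slab with its top at z = 454 mm, on four 39×39 mm corner legs (flush with the seat edges, standing on z = 0). A flat backrest 32 mm thick, 477 mm tall, spans the full seat width and rises from the seat top along its +y edge, rear face flush with the rear of the seat.


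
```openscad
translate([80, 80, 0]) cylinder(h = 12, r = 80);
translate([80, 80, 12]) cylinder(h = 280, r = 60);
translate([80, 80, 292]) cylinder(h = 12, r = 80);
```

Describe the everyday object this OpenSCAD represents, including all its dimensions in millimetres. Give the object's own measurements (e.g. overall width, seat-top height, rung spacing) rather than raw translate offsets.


A spool: two coaxial disc flanges of radius 80 mm and thickness 12 mm, joined by a core cylinder of radius 60 mm and height 280 mm. The lower flange rests on z = 0 and the three cylinders share a vertical axis.


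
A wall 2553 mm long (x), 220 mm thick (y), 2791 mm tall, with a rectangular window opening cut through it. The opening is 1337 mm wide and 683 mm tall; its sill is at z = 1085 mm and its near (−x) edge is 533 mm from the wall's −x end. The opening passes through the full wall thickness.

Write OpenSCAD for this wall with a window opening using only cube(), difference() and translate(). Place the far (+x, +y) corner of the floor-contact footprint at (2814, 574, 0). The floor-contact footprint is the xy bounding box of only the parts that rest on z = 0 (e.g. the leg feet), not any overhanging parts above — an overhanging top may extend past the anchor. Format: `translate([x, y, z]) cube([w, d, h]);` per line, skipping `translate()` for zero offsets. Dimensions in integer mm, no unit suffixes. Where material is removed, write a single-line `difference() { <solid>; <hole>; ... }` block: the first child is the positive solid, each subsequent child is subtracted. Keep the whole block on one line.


difference() { translate([261, 354, 0]) cube([2553, 220, 2791]); translate([794, 354, 1085]) cube([1337, 220, 683]); }


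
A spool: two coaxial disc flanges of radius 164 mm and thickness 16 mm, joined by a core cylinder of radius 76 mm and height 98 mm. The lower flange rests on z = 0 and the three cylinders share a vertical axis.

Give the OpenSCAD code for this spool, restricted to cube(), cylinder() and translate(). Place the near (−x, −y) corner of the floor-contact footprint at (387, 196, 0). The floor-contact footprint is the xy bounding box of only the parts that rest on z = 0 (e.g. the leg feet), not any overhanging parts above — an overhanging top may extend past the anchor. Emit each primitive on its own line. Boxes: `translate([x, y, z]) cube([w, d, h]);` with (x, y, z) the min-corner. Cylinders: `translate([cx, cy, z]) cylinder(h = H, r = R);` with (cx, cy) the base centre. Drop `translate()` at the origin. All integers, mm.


translate([551, 360, 0]) cylinder(h = 16, r = 164);
translate([551, 360, 16]) cylinder(h = 98, r = 76);
translate([551, 360, 114]) cylinder(h = 16, r = 164);


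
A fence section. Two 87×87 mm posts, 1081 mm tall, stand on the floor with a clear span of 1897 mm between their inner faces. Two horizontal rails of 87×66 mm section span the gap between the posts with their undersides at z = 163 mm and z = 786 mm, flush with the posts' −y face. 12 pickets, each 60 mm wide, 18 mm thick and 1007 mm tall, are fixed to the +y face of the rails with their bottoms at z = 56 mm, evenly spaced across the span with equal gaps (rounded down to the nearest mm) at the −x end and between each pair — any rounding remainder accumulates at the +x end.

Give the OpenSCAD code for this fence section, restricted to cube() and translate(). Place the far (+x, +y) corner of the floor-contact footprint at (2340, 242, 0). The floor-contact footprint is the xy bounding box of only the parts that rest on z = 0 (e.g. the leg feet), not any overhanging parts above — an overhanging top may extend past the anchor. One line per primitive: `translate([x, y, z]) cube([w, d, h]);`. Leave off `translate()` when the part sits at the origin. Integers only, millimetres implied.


translate([269, 155, 0]) cube([87, 87, 1081]);
translate([2253, 155, 0]) cube([87, 87, 1081]);
translate([356, 155, 163]) cube([1897, 87, 66]);
translate([356, 155, 786]) cube([1897, 87, 66]);
translate([446, 242, 56]) cube([60, 18, 1007]);
translate([596, 242, 56]) cube([60, 18, 1007]);
translate([746, 242, 56]) cube([60, 18, 1007]);
translate([896, 242, 56]) cube([60, 18, 1007]);
translate([1046, 242, 56]) cube([60, 18, 1007]);
translate([1196, 242, 56]) cube([60, 18, 1007]);
translate([1346, 242, 56]) cube([60, 18, 1007]);
translate([1496, 242, 56]) cube([60, 18, 1007]);
translate([1646, 242, 56]) cube([60, 18, 1007]);
translate([1796, 242, 56]) cube([60, 18, 1007]);
translate([1946, 242, 56]) cube([60, 18, 1007]);
translate([2096, 242, 56]) cube([60, 18, 1007]);


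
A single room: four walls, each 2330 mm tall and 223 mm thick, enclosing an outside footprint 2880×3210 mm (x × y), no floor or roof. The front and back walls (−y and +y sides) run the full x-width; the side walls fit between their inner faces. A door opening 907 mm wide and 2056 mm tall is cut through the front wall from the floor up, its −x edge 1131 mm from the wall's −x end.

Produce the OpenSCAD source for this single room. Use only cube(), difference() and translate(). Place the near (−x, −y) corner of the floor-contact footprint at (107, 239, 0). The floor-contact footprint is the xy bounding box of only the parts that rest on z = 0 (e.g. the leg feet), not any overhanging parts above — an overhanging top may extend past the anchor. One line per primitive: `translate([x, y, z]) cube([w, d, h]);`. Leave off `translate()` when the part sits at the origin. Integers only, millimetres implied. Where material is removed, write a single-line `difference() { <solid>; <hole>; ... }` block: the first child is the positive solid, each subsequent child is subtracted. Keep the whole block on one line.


difference() { translate([107, 239, 0]) cube([2880, 223, 2330]); translate([1238, 239, 0]) cube([907, 223, 2056]); }
translate([107, 3226, 0]) cube([2880, 223, 2330]);
translate([107, 462, 0]) cube([223, 2764, 2330]);
translate([2764, 462, 0]) cube([223, 2764, 2330]);


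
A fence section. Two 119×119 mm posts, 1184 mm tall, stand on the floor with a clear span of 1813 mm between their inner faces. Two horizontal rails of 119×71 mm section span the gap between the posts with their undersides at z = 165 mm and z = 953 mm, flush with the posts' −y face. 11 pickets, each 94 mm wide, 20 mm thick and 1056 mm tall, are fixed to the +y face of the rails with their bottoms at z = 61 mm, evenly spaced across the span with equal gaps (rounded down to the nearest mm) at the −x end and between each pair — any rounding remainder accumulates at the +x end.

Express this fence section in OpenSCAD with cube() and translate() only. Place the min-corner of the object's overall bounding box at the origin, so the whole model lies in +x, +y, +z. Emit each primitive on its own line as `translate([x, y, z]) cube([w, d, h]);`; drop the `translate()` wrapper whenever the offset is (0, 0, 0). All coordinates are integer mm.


cube([119, 119, 1184]);
translate([1932, 0, 0]) cube([119, 119, 1184]);
translate([119, 0, 165]) cube([1813, 119, 71]);
translate([119, 0, 953]) cube([1813, 119, 71]);
translate([183, 119, 61]) cube([94, 20, 1056]);
translate([341, 119, 61]) cube([94, 20, 1056]);
translate([499, 119, 61]) cube([94, 20, 1056]);
translate([657, 119, 61]) cube([94, 20, 1056]);
translate([815, 119, 61]) cube([94, 20, 1056]);
translate([973, 119, 61]) cube([94, 20, 1056]);
translate([1131, 119, 61]) cube([94, 20, 1056]);
translate([1289, 119, 61]) cube([94, 20, 1056]);
translate([1447, 119, 61]) cube([94, 20, 1056]);
translate([1605, 119, 61]) cube([94, 20, 1056]);
translate([1763, 119, 61]) cube([94, 20, 1056]);


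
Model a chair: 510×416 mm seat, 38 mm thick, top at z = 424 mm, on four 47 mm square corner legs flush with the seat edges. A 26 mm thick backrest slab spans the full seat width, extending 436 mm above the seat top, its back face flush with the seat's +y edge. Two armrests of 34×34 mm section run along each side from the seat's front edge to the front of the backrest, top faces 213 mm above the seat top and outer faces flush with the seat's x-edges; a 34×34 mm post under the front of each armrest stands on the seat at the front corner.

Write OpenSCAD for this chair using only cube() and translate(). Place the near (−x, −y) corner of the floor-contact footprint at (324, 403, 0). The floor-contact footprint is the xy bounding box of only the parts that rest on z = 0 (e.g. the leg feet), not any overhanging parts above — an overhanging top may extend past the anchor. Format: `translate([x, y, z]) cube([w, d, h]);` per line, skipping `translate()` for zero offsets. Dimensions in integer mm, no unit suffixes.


// leg_h = 424 - 38 = 386
// arm post h = 213 - 34 = 179
translate([324, 403, 386]) cube([510, 416, 38]);
translate([324, 403, 0]) cube([47, 47, 386]);
translate([787, 403, 0]) cube([47, 47, 386]);
translate([324, 772, 0]) cube([47, 47, 386]);
translate([787, 772, 0]) cube([47, 47, 386]);
translate([324, 793, 424]) cube([510, 26, 436]);
translate([324, 403, 603]) cube([34, 390, 34]);
translate([800, 403, 603]) cube([34, 390, 34]);
translate([324, 403, 424]) cube([34, 34, 179]);
translate([800, 403, 424]) cube([34, 34, 179]);


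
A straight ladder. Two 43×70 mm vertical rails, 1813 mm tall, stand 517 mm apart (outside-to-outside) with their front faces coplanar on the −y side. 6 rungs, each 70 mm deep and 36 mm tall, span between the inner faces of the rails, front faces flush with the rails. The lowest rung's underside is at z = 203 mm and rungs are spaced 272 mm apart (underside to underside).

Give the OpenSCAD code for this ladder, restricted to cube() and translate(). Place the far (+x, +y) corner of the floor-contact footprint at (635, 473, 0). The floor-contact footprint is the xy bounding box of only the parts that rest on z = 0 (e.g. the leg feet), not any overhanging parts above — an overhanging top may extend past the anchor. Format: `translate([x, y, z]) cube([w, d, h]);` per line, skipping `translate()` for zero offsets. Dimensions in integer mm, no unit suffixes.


translate([118, 403, 0]) cube([43, 70, 1813]);
translate([592, 403, 0]) cube([43, 70, 1813]);
translate([161, 403, 203]) cube([431, 70, 36]);
translate([161, 403, 475]) cube([431, 70, 36]);
translate([161, 403, 747]) cube([431, 70, 36]);
translate([161, 403, 1019]) cube([431, 70, 36]);
translate([161, 403, 1291]) cube([431, 70, 36]);
translate([161, 403, 1563]) cube([431, 70, 36]);


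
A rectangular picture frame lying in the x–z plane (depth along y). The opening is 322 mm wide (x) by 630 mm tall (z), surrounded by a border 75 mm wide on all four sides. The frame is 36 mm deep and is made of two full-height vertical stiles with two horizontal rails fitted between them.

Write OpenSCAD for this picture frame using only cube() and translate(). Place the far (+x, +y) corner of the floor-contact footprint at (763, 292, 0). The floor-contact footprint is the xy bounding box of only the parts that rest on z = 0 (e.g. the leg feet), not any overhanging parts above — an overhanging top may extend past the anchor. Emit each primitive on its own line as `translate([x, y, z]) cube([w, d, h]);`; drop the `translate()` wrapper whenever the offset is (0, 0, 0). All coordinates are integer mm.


translate([291, 256, 0]) cube([75, 36, 780]);
translate([688, 256, 0]) cube([75, 36, 780]);
translate([366, 256, 0]) cube([322, 36, 75]);
translate([366, 256, 705]) cube([322, 36, 75]);


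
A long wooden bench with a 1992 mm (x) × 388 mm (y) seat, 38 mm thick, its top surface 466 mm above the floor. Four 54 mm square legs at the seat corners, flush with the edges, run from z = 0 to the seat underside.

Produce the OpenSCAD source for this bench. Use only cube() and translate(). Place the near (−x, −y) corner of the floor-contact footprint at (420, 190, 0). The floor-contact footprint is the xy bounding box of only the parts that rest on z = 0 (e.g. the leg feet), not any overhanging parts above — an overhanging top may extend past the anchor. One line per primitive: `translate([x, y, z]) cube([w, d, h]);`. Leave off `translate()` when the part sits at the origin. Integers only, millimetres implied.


translate([420, 190, 428]) cube([1992, 388, 38]);
translate([420, 190, 0]) cube([54, 54, 428]);
translate([420, 524, 0]) cube([54, 54, 428]);
translate([2358, 190, 0]) cube([54, 54, 428]);
translate([2358, 524, 0]) cube([54, 54, 428]);


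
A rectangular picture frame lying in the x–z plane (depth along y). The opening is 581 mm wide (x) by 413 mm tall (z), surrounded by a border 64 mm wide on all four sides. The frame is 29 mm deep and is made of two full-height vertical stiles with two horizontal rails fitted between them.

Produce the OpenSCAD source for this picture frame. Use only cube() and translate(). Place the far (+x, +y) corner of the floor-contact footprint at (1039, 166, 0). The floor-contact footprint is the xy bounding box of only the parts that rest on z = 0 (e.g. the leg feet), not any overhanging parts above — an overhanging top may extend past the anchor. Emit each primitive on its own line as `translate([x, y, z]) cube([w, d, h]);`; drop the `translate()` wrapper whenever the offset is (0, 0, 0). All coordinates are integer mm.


translate([330, 137, 0]) cube([64, 29, 541]);
translate([975, 137, 0]) cube([64, 29, 541]);
translate([394, 137, 0]) cube([581, 29, 64]);
translate([394, 137, 477]) cube([581, 29, 64]);


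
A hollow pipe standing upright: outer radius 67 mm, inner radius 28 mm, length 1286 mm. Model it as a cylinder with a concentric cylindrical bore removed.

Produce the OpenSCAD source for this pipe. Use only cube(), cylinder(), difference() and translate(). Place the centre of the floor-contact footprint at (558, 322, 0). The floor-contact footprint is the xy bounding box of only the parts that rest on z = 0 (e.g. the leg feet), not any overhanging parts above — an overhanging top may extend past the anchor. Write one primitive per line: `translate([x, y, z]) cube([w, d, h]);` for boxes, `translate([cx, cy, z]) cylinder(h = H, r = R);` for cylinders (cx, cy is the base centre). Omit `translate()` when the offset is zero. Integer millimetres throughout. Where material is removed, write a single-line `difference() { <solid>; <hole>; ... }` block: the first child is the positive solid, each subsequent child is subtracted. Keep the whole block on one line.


difference() { translate([558, 322, 0]) cylinder(h = 1286, r = 67); translate([558, 322, 0]) cylinder(h = 1286, r = 28); }


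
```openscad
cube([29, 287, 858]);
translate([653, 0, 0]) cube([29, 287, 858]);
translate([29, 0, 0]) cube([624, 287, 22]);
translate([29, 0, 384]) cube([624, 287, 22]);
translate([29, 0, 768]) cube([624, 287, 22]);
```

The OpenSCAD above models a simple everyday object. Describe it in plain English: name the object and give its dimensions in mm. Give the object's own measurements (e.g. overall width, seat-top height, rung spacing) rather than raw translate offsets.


An open bookshelf. Two side panels, each 29 mm thick, 287 mm deep and 858 mm tall, stand 682 mm apart (outside-to-outside). Between them sit 3 shelves, each 22 mm thick and 287 mm deep, spanning the full gap between the sides. The bottom shelf rests on the floor (its underside at z = 0) and the clear gap between one shelf's top and the next shelf's underside is 362 mm.


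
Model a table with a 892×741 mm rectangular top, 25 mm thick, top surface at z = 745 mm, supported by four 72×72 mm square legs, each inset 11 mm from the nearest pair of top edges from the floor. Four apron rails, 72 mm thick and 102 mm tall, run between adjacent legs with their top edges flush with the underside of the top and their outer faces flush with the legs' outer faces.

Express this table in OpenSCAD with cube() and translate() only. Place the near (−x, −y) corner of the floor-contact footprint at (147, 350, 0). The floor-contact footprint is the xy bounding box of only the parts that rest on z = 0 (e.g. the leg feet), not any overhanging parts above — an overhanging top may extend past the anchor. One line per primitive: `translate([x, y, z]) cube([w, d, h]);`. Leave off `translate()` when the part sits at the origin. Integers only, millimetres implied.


translate([136, 339, 720]) cube([892, 741, 25]);
translate([147, 350, 0]) cube([72, 72, 720]);
translate([945, 350, 0]) cube([72, 72, 720]);
translate([147, 997, 0]) cube([72, 72, 720]);
translate([945, 997, 0]) cube([72, 72, 720]);
translate([219, 350, 618]) cube([726, 72, 102]);
translate([219, 997, 618]) cube([726, 72, 102]);
translate([147, 422, 618]) cube([72, 575, 102]);
translate([945, 422, 618]) cube([72, 575, 102]);


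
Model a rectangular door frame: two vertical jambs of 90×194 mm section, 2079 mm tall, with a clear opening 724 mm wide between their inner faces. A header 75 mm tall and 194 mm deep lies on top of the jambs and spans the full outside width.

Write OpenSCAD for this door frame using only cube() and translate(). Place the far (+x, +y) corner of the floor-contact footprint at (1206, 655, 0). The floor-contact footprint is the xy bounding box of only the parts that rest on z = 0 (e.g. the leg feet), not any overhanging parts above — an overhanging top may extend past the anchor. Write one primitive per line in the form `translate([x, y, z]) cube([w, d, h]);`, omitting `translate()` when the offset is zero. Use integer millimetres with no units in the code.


translate([302, 461, 0]) cube([90, 194, 2079]);
translate([1116, 461, 0]) cube([90, 194, 2079]);
translate([302, 461, 2079]) cube([904, 194, 75]);


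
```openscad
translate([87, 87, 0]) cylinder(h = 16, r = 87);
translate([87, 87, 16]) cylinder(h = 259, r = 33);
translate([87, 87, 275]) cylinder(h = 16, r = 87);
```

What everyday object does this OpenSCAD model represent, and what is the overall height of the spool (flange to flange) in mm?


A spool. The overall height is 291 mm.

Three coaxial cylinders, large–small–large — a spool. Two 16 mm flanges and a 259 mm core give 16 + 259 + 16 = 291 mm.


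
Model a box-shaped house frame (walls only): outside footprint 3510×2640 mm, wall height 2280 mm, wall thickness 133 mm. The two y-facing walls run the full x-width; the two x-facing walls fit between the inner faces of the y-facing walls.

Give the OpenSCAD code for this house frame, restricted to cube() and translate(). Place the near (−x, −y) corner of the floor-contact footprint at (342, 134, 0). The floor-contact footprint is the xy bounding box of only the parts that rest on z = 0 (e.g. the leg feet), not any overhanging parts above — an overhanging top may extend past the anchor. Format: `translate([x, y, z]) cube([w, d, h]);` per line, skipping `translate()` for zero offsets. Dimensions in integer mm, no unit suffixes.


translate([342, 134, 0]) cube([3510, 133, 2280]);
translate([342, 2641, 0]) cube([3510, 133, 2280]);
translate([342, 267, 0]) cube([133, 2374, 2280]);
translate([3719, 267, 0]) cube([133, 2374, 2280]);


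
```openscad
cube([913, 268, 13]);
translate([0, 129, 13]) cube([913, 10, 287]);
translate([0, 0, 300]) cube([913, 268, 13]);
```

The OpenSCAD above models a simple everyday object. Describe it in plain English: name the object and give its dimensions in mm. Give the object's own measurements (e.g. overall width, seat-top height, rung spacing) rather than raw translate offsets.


An I-beam lying along x, 913 mm long. Overall section height 313 mm. Two flanges 268 mm wide (y) and 13 mm thick, one on the floor and one at the top; a web 10 mm thick runs between them, centred on the flange width.


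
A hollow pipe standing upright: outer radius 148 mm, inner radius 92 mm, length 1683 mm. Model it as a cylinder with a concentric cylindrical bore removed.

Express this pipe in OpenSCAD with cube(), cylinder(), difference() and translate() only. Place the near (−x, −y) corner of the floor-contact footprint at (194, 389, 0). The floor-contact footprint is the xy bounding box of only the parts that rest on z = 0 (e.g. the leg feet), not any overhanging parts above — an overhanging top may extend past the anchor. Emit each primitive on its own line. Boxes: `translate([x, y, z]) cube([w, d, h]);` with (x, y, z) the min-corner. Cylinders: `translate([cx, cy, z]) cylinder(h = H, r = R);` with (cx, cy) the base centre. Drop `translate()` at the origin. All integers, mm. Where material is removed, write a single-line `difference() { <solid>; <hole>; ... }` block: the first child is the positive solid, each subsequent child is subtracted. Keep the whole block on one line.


difference() { translate([342, 537, 0]) cylinder(h = 1683, r = 148); translate([342, 537, 0]) cylinder(h = 1683, r = 92); }


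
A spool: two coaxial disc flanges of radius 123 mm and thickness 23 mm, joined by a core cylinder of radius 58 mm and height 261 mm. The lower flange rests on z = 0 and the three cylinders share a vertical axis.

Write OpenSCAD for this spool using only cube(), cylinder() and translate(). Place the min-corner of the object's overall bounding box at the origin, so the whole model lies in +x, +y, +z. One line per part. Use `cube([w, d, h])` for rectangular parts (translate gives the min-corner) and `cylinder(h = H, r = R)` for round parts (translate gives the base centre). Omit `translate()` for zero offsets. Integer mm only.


translate([123, 123, 0]) cylinder(h = 23, r = 123);
translate([123, 123, 23]) cylinder(h = 261, r = 58);
translate([123, 123, 284]) cylinder(h = 23, r = 123);


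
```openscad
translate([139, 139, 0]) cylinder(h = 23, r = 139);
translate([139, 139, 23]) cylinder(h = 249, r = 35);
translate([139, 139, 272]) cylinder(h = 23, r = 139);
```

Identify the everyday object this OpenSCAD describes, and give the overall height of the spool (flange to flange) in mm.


A spool. The overall height is 295 mm.

Three coaxial cylinders, large–small–large — a spool. Two 23 mm flanges and a 249 mm core give 23 + 249 + 23 = 295 mm.


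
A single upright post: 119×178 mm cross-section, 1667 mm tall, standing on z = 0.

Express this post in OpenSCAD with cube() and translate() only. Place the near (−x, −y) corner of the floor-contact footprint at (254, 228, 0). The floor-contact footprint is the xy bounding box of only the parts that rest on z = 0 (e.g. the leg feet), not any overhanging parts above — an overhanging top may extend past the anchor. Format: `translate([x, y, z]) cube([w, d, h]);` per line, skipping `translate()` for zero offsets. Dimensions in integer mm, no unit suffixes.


translate([254, 228, 0]) cube([119, 178, 1667]);


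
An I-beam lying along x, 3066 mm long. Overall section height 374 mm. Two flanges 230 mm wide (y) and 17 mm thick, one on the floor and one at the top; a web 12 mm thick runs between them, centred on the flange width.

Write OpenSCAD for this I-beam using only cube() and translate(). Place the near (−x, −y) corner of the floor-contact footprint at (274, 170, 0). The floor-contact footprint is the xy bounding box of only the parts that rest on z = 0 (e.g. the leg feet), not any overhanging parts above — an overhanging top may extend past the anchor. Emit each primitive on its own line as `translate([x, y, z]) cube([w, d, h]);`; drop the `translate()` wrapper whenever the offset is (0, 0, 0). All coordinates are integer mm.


translate([274, 170, 0]) cube([3066, 230, 17]);
translate([274, 279, 17]) cube([3066, 12, 340]);
translate([274, 170, 357]) cube([3066, 230, 17]);


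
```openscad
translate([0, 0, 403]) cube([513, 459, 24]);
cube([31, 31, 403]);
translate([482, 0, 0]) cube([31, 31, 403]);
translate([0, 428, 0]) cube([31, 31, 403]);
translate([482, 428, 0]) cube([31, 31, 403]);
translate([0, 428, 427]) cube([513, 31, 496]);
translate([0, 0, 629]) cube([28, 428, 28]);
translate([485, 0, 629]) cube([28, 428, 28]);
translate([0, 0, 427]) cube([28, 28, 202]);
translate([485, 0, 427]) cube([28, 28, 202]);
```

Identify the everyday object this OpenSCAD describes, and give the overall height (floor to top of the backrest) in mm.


A chair. The overall height is 923 mm.

A slab on four corner posts with a tall panel at the back — a chair. The seat slab sits at z = 403 with thickness 24, and the 496 mm backrest starts at the seat top, so the overall height is 403 + 24 + 496 = 923 mm.


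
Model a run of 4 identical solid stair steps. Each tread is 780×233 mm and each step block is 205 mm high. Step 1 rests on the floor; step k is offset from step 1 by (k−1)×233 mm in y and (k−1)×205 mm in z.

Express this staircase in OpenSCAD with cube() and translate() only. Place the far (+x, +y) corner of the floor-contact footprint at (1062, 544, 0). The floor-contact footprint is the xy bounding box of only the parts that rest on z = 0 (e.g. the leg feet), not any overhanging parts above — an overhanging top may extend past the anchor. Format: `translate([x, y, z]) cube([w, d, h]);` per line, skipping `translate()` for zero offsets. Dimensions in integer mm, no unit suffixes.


translate([282, 311, 0]) cube([780, 233, 205]);
translate([282, 544, 205]) cube([780, 233, 205]);
translate([282, 777, 410]) cube([780, 233, 205]);
translate([282, 1010, 615]) cube([780, 233, 205]);


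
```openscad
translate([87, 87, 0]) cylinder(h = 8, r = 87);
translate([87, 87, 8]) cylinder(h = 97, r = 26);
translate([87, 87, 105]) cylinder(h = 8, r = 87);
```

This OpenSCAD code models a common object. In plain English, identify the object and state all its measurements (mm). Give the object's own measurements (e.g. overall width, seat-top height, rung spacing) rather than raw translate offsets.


A spool: two coaxial disc flanges of radius 87 mm and thickness 8 mm, joined by a core cylinder of radius 26 mm and height 97 mm. The lower flange rests on z = 0 and the three cylinders share a vertical axis.


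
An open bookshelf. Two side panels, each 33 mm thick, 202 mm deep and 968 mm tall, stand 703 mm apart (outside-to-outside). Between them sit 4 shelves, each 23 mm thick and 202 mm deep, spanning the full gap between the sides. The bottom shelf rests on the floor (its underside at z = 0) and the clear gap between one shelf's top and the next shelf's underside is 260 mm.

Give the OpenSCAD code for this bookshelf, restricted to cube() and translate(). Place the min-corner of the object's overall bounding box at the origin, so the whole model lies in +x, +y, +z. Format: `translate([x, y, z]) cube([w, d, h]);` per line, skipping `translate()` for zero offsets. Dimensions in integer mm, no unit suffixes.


cube([33, 202, 968]);
translate([670, 0, 0]) cube([33, 202, 968]);
translate([33, 0, 0]) cube([637, 202, 23]);
translate([33, 0, 283]) cube([637, 202, 23]);
translate([33, 0, 566]) cube([637, 202, 23]);
translate([33, 0, 849]) cube([637, 202, 23]);


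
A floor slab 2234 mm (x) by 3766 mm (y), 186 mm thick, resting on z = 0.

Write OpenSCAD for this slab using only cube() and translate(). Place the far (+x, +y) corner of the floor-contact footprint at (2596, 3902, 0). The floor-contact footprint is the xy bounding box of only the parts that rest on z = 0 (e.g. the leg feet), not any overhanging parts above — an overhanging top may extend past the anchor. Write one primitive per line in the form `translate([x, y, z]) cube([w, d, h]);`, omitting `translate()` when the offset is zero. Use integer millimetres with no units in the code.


translate([362, 136, 0]) cube([2234, 3766, 186]);


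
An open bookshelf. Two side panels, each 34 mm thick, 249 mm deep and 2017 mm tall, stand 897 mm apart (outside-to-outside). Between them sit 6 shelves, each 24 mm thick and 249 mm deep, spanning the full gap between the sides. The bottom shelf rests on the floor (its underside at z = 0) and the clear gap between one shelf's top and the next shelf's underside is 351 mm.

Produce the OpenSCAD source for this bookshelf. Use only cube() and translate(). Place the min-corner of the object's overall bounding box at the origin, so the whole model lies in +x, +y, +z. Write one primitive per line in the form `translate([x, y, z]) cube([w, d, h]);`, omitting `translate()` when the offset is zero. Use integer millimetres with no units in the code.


cube([34, 249, 2017]);
translate([863, 0, 0]) cube([34, 249, 2017]);
translate([34, 0, 0]) cube([829, 249, 24]);
translate([34, 0, 375]) cube([829, 249, 24]);
translate([34, 0, 750]) cube([829, 249, 24]);
translate([34, 0, 1125]) cube([829, 249, 24]);
translate([34, 0, 1500]) cube([829, 249, 24]);
translate([34, 0, 1875]) cube([829, 249, 24]);


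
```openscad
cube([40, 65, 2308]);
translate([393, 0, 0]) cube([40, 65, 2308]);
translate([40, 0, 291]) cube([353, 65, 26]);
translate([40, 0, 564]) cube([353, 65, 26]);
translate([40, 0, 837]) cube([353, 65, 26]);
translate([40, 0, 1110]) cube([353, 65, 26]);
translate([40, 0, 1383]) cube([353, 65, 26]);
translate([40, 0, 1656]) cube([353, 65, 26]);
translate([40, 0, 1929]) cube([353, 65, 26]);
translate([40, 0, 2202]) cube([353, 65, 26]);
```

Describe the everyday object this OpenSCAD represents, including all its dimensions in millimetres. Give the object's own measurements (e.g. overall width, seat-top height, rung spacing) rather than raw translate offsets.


A straight ladder. Two 40×65 mm vertical rails, 2308 mm tall, stand 433 mm apart (outside-to-outside) with their front faces coplanar on the −y side. 8 rungs, each 65 mm deep and 26 mm tall, span between the inner faces of the rails, front faces flush with the rails. The lowest rung's underside is at z = 291 mm and rungs are spaced 273 mm apart (underside to underside).


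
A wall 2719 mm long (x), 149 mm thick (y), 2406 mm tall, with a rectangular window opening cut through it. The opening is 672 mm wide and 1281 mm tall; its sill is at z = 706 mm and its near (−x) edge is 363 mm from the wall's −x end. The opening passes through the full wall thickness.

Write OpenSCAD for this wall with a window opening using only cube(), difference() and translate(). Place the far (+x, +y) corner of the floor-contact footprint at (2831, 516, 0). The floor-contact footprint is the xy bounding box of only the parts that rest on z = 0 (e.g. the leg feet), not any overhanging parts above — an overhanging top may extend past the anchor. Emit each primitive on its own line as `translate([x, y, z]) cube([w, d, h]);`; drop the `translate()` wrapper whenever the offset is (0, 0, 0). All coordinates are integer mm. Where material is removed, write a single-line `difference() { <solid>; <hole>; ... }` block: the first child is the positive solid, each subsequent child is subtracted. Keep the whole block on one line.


difference() { translate([112, 367, 0]) cube([2719, 149, 2406]); translate([475, 367, 706]) cube([672, 149, 1281]); }


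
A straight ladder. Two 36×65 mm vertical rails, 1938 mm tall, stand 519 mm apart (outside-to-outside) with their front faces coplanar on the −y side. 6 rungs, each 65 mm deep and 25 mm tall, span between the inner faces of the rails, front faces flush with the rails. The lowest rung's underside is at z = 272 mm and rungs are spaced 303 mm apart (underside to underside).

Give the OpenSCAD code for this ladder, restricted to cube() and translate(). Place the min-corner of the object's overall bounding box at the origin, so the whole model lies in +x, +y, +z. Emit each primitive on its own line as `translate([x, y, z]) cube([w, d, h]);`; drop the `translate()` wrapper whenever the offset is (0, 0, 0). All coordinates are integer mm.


// rung span = 519 - 2*36 = 447
// rung[k] z = 272 + k*303
cube([36, 65, 1938]);
translate([483, 0, 0]) cube([36, 65, 1938]);
translate([36, 0, 272]) cube([447, 65, 25]);
translate([36, 0, 575]) cube([447, 65, 25]);
translate([36, 0, 878]) cube([447, 65, 25]);
translate([36, 0, 1181]) cube([447, 65, 25]);
translate([36, 0, 1484]) cube([447, 65, 25]);
translate([36, 0, 1787]) cube([447, 65, 25]);


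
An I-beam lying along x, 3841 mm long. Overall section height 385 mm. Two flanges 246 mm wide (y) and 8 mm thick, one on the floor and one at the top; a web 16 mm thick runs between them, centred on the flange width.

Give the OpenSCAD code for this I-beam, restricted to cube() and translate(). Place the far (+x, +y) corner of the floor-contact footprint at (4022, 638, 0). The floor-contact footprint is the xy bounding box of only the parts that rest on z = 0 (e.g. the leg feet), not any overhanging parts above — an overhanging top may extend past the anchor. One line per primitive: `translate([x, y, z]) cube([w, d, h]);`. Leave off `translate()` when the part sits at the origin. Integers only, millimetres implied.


translate([181, 392, 0]) cube([3841, 246, 8]);
translate([181, 507, 8]) cube([3841, 16, 369]);
translate([181, 392, 377]) cube([3841, 246, 8]);


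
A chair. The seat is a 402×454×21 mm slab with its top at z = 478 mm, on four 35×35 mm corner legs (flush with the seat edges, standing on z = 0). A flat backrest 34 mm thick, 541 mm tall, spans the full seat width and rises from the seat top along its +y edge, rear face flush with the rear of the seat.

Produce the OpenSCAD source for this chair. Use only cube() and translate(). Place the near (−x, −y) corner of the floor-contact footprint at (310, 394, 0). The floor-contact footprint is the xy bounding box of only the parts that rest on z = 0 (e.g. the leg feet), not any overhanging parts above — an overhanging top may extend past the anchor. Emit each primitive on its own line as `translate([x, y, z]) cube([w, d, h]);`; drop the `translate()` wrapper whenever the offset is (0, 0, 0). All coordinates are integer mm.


translate([310, 394, 457]) cube([402, 454, 21]);
translate([310, 394, 0]) cube([35, 35, 457]);
translate([677, 394, 0]) cube([35, 35, 457]);
translate([310, 813, 0]) cube([35, 35, 457]);
translate([677, 813, 0]) cube([35, 35, 457]);
translate([310, 814, 478]) cube([402, 34, 541]);


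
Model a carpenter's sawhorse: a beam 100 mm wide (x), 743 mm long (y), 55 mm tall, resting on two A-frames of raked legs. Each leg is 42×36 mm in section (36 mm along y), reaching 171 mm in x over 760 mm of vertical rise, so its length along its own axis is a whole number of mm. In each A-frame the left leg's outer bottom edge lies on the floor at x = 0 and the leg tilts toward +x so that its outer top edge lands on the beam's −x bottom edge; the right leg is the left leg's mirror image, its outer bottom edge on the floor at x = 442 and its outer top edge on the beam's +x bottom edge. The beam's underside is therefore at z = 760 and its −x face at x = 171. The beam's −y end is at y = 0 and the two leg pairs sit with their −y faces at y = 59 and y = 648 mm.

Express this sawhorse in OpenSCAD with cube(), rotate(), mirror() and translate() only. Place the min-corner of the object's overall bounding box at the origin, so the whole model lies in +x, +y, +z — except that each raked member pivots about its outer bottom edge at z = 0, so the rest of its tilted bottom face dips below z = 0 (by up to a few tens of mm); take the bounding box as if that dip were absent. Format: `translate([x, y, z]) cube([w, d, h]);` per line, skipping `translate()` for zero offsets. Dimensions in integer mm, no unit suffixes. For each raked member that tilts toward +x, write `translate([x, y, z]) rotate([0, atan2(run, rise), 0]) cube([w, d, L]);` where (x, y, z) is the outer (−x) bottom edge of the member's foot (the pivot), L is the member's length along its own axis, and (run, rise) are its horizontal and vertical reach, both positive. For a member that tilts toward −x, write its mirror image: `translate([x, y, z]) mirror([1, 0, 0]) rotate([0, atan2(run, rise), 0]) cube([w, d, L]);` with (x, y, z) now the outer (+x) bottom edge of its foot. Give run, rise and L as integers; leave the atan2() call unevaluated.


translate([171, 0, 760]) cube([100, 743, 55]);
translate([0, 59, 0]) rotate([0, atan2(171, 760), 0]) cube([42, 36, 779]);
translate([442, 59, 0]) mirror([1, 0, 0]) rotate([0, atan2(171, 760), 0]) cube([42, 36, 779]);
translate([0, 648, 0]) rotate([0, atan2(171, 760), 0]) cube([42, 36, 779]);
translate([442, 648, 0]) mirror([1, 0, 0]) rotate([0, atan2(171, 760), 0]) cube([42, 36, 779]);


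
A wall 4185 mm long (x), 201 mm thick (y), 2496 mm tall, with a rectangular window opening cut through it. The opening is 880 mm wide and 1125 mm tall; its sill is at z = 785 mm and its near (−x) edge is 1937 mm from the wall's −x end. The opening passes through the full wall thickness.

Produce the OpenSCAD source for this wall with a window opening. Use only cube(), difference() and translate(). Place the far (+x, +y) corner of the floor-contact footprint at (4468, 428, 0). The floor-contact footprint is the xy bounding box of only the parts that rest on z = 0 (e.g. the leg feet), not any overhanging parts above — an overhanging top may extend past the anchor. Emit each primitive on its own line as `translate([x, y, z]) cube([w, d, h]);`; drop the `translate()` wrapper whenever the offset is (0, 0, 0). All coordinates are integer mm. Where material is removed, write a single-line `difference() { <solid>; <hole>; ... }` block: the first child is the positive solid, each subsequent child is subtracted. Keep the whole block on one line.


difference() { translate([283, 227, 0]) cube([4185, 201, 2496]); translate([2220, 227, 785]) cube([880, 201, 1125]); }


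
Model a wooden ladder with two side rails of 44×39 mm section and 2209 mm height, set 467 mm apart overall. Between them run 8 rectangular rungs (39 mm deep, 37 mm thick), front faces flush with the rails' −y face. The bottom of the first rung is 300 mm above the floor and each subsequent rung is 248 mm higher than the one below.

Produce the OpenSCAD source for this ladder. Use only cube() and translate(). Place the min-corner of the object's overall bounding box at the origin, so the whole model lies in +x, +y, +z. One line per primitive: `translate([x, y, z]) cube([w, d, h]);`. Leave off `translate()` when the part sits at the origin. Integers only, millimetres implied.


cube([44, 39, 2209]);
translate([423, 0, 0]) cube([44, 39, 2209]);
translate([44, 0, 300]) cube([379, 39, 37]);
translate([44, 0, 548]) cube([379, 39, 37]);
translate([44, 0, 796]) cube([379, 39, 37]);
translate([44, 0, 1044]) cube([379, 39, 37]);
translate([44, 0, 1292]) cube([379, 39, 37]);
translate([44, 0, 1540]) cube([379, 39, 37]);
translate([44, 0, 1788]) cube([379, 39, 37]);
translate([44, 0, 2036]) cube([379, 39, 37]);


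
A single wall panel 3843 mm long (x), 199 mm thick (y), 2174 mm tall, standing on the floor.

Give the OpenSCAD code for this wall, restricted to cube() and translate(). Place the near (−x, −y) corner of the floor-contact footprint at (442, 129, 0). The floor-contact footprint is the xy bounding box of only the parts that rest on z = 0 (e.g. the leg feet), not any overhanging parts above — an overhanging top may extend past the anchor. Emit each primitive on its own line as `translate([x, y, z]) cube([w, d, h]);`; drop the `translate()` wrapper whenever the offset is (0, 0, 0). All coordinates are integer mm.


translate([442, 129, 0]) cube([3843, 199, 2174]);


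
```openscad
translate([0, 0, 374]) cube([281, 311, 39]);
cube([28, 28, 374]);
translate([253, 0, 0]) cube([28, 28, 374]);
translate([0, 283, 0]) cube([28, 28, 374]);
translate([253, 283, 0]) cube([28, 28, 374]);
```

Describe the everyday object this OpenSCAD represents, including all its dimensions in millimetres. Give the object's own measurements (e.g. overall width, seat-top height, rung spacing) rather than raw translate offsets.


A four-legged stool. The seat is a 281×311×39 mm slab whose top surface is at z = 413 mm; four square legs, each 28×28 mm in cross-section, run from the floor (z = 0) to the underside of the seat, each flush with a corner of the seat.
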